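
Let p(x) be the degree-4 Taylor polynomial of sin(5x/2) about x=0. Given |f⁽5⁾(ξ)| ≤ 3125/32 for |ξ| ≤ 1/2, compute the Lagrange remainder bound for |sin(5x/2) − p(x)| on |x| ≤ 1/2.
625/24576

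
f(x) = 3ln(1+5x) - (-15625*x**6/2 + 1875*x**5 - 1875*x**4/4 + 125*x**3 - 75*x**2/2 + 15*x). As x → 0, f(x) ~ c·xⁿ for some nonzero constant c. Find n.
7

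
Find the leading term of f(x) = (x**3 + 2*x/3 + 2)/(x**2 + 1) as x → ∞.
x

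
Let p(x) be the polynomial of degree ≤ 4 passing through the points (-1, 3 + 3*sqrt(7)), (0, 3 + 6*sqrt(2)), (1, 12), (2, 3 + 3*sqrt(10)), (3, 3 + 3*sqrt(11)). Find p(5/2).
-123/64 - 15*sqrt(7)/128 + 21*sqrt(2)/16 + 105*sqrt(11)/128 + 105*sqrt(10)/32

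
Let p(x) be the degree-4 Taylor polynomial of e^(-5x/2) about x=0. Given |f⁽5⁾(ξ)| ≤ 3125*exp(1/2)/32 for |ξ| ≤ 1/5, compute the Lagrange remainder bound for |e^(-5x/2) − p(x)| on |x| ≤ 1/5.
exp(1/2)/3840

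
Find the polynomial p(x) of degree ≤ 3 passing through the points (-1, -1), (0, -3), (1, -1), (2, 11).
x**3 + 2*x**2 - x - 3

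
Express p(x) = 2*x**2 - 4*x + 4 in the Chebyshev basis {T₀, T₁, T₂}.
(5)T₀ + (-4)T₁ + T₂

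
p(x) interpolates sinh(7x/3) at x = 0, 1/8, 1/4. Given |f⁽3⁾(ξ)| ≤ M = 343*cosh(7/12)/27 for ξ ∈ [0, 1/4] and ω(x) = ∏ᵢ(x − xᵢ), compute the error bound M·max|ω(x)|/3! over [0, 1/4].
343*sqrt(3)*cosh(7/12)/373248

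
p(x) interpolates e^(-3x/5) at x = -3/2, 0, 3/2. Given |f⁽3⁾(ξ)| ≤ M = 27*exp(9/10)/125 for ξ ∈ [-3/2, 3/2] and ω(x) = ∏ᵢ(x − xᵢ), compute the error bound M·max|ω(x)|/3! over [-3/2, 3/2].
27*sqrt(3)*exp(9/10)/1000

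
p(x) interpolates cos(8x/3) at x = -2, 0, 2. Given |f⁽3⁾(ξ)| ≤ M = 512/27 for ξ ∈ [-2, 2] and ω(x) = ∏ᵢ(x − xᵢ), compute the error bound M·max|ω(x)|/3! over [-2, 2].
4096*sqrt(3)/729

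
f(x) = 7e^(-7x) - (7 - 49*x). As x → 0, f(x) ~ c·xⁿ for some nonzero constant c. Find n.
2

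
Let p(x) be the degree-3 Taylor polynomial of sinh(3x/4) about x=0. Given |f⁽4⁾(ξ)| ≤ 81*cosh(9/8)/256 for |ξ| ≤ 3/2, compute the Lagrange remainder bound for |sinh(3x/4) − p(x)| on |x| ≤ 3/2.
2187*cosh(9/8)/32768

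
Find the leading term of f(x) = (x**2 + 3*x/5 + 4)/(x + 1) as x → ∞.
x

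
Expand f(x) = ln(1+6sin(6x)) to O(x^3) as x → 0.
36*x - 648*x**2 + O(x**3)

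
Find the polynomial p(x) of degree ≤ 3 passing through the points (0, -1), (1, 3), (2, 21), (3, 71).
3*x**3 - 2*x**2 + 3*x - 1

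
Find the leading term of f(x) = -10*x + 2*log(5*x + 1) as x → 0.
-25*x**2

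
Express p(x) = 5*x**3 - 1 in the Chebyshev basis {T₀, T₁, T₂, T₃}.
-T₀ + (15/4)T₁ + (5/4)T₃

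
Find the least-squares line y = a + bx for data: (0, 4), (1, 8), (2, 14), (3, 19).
a = 18/5, b = 51/10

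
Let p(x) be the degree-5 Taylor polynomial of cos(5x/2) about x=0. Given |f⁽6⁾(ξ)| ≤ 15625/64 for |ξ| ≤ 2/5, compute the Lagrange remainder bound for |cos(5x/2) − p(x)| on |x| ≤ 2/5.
1/720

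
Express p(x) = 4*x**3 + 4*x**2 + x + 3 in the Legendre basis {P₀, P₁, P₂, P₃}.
(13/3)P₀ + (17/5)P₁ + (8/3)P₂ + (8/5)P₃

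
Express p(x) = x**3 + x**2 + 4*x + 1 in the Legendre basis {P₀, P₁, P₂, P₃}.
(4/3)P₀ + (23/5)P₁ + (2/3)P₂ + (2/5)P₃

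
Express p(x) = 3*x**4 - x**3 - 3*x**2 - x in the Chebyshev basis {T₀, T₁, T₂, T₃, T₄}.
(-3/8)T₀ + (-7/4)T₁ + (-1/4)T₃ + (3/8)T₄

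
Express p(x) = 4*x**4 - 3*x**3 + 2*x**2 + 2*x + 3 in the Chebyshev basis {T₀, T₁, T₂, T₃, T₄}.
(11/2)T₀ + (-1/4)T₁ + (3)T₂ + (-3/4)T₃ + (1/2)T₄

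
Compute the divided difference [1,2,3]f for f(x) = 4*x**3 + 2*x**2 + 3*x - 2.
26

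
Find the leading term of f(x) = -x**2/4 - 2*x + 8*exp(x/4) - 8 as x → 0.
x**3/48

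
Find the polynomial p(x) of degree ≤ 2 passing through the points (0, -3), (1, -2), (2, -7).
-3*x**2 + 4*x - 3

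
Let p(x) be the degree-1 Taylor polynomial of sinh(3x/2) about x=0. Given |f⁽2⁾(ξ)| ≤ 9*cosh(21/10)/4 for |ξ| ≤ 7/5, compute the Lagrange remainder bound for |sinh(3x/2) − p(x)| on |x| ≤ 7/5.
441*cosh(21/10)/200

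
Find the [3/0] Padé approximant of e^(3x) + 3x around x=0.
9*x**3/2 + 9*x**2/2 + 6*x + 1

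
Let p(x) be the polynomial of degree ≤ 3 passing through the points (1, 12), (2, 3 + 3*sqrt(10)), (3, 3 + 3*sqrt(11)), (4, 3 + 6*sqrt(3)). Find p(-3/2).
-1485*sqrt(10)/16 - 315*sqrt(3)/8 + 2127/16 + 1155*sqrt(11)/16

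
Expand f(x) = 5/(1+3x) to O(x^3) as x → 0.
5 - 15*x + 45*x**2 + O(x**3)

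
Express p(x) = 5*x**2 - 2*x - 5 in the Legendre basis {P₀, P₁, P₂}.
(-10/3)P₀ + (-2)P₁ + (10/3)P₂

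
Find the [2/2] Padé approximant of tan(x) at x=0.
x/(1 - x**2/3)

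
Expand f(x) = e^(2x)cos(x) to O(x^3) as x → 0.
1 + 2*x + 3*x**2/2 + O(x**3)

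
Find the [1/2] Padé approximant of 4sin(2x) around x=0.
8*x/(2*x**2/3 + 1)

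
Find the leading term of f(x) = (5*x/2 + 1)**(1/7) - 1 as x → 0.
5*x/14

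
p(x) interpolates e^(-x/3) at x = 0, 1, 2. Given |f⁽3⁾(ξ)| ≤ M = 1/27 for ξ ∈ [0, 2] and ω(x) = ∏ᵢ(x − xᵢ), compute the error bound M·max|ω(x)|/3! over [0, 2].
sqrt(3)/729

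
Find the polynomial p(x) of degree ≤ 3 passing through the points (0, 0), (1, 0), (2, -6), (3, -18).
-3*x**2 + 3*x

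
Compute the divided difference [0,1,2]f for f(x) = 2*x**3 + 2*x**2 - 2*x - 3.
8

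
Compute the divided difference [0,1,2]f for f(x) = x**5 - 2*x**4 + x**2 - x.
2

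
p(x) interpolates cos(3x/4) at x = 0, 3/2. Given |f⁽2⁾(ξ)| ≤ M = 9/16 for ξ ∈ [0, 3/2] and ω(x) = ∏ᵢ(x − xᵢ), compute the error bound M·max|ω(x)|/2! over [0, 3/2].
81/512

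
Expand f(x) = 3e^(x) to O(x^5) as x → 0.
3 + 3*x + 3*x**2/2 + x**3/2 + x**4/8 + O(x**5)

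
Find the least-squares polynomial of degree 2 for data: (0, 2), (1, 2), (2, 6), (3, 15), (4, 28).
71/35 + (-33/14)x + (31/14)x²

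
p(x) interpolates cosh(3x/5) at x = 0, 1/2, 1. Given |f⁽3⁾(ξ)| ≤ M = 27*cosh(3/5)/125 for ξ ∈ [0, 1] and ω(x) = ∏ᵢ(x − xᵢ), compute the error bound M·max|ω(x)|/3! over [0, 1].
sqrt(3)*cosh(3/5)/1000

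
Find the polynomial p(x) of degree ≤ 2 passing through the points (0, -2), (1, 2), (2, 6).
4*x - 2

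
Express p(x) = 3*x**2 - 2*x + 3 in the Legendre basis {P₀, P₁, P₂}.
(4)P₀ + (-2)P₁ + (2)P₂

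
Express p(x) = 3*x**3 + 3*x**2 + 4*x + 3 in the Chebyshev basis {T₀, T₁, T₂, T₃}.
(9/2)T₀ + (25/4)T₁ + (3/2)T₂ + (3/4)T₃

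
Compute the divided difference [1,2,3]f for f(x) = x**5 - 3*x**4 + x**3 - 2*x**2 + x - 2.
19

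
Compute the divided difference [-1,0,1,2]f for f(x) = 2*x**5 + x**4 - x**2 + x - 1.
12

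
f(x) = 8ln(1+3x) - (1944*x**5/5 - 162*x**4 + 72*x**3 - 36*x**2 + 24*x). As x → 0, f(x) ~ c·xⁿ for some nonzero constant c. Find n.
6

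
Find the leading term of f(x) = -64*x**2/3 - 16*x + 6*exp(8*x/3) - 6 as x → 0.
512*x**3/27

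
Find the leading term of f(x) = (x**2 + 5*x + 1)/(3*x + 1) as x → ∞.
x/3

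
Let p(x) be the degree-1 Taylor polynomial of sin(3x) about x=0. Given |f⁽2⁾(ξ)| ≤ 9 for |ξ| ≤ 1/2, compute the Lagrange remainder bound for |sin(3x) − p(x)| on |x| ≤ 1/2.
9/8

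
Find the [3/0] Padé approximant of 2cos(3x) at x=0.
2 - 9*x**2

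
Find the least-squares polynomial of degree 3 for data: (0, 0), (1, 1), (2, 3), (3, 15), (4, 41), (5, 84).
29/126 + (13/108)x + (-233/252)x² + (23/27)x³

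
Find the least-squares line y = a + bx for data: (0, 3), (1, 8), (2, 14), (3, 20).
a = 27/10, b = 57/10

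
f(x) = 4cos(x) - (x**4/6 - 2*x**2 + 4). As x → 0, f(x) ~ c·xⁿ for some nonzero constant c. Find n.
6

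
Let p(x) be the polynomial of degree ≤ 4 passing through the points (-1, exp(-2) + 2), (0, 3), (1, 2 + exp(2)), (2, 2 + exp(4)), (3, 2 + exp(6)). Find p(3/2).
(3 + (-5*exp(6) + 236 + 90*exp(2) + 60*exp(4))*exp(2))*exp(-2)/128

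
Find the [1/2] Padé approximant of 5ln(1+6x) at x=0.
30*x/(-3*x**2 + 3*x + 1)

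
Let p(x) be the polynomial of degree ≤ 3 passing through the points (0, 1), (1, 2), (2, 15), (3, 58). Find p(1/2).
9/8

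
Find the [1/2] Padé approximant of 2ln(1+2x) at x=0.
4*x/(-x**2/3 + x + 1)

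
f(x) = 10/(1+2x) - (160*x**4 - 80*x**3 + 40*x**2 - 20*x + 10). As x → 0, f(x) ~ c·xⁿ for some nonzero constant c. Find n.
5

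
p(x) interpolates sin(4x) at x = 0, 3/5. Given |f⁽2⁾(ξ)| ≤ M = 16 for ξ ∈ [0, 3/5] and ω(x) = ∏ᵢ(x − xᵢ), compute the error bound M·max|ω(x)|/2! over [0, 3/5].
18/25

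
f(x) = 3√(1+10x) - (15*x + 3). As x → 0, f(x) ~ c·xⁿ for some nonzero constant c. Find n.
2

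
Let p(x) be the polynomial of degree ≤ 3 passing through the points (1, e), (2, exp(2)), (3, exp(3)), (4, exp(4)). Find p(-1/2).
e*(-35*exp(3) - 189*e + 105 + 135*exp(2))/16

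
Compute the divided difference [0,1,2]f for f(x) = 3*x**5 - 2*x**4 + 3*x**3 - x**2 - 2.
39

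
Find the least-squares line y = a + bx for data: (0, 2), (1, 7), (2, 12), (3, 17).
a = 2, b = 5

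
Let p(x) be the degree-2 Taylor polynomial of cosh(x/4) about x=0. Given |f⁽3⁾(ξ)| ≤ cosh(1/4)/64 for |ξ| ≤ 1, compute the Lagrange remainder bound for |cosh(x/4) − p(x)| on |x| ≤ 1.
cosh(1/4)/384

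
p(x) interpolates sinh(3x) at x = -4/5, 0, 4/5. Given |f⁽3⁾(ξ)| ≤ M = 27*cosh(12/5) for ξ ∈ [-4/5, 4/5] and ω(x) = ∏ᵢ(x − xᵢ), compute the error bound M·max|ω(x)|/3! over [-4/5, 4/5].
64*sqrt(3)*cosh(12/5)/125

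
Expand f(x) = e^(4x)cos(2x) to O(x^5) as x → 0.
1 + 4*x + 6*x**2 + 8*x**3/3 - 14*x**4/3 + O(x**5)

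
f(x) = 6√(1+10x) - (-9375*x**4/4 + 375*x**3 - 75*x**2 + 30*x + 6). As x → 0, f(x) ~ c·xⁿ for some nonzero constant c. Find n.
5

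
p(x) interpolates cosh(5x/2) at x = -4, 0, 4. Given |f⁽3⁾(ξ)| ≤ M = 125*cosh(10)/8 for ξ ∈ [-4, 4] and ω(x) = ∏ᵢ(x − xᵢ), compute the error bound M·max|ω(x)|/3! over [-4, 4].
1000*sqrt(3)*cosh(10)/27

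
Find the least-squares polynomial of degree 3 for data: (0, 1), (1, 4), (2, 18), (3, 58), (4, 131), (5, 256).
59/63 + (601/378)x + (-37/63)x² + (113/54)x³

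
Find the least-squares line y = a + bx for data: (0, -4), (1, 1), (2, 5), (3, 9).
a = -37/10, b = 43/10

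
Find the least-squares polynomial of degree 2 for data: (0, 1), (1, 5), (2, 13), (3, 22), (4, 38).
41/35 + (137/70)x + (25/14)x²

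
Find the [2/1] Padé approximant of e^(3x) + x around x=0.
(x**2/2 + 3*x + 1)/(1 - x)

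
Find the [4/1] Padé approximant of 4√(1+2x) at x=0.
(3*x**4/10 - 4*x**3/5 + 18*x**2/5 + 48*x/5 + 4)/(7*x/5 + 1)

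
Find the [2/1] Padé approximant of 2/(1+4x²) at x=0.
2 - 8*x**2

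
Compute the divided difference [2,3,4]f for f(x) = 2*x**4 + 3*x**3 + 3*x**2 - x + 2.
140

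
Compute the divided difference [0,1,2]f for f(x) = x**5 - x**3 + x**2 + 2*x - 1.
13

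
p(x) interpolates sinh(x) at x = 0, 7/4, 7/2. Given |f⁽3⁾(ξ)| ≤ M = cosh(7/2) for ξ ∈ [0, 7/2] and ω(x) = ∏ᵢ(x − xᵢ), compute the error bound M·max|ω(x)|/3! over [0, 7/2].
343*sqrt(3)*cosh(7/2)/1728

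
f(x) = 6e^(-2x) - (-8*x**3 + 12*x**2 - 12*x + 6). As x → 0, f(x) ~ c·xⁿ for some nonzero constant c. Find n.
4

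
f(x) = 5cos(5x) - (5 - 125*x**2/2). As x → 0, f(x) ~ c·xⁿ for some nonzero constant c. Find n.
4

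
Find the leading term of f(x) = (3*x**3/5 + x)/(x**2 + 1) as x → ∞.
3*x/5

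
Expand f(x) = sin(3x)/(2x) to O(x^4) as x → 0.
3/2 - 9*x**2/4 + O(x**4)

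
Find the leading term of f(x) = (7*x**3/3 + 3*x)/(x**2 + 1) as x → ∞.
7*x/3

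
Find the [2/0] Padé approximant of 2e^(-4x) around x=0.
16*x**2 - 8*x + 2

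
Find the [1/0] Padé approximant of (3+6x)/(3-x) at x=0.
7*x/3 + 1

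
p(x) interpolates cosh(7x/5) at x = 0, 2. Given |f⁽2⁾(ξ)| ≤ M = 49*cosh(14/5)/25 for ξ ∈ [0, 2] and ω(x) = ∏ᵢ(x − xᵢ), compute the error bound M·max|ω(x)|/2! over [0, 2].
49*cosh(14/5)/50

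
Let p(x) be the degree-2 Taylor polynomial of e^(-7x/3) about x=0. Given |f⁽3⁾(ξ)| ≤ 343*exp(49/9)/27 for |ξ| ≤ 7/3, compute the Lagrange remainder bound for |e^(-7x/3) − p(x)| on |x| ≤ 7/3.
117649*exp(49/9)/4374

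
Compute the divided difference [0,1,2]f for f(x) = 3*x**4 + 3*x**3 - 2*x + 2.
30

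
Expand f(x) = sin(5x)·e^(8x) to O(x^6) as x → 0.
5*x + 40*x**2 + 835*x**3/6 + 260*x**4 + 5105*x**5/24 + O(x**6)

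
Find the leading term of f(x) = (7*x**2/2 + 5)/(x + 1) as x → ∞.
7*x/2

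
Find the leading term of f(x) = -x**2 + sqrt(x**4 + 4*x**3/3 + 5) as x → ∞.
2*x/3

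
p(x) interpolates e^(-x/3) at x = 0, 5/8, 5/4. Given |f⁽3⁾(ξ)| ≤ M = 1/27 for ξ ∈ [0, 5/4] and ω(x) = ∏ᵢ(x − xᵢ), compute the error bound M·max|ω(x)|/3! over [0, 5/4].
125*sqrt(3)/373248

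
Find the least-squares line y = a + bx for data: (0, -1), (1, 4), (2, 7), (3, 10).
a = -2/5, b = 18/5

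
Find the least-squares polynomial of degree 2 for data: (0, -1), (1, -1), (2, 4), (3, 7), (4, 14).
-9/7 + (13/35)x + (6/7)x²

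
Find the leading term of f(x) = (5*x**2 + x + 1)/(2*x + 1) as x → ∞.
5*x/2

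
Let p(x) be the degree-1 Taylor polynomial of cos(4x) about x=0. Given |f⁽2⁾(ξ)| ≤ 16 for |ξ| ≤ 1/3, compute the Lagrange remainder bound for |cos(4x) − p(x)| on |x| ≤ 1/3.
8/9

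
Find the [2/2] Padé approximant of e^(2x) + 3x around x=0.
(7*x**2/12 + 19*x/4 + 1)/(-x**2/6 - x/4 + 1)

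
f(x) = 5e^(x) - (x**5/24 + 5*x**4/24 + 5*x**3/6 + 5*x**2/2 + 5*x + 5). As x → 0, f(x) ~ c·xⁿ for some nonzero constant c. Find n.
6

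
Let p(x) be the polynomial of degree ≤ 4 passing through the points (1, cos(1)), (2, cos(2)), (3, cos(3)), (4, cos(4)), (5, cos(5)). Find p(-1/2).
1485*cos(3)/64 + 315*cos(5)/128 + 1155*cos(1)/128 - 385*cos(4)/32 - 693*cos(2)/32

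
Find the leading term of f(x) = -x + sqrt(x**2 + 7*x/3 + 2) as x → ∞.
7/6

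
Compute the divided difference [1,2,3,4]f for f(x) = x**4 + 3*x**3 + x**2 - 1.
13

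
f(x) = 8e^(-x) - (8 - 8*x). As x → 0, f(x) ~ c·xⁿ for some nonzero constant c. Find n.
2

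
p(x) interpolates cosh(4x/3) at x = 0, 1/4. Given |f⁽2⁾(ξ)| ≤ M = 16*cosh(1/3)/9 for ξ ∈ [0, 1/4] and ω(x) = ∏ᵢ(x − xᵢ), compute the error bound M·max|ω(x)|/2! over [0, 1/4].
cosh(1/3)/72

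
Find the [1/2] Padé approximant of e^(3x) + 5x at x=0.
(127*x/17 + 1)/(-9*x**2/34 - 9*x/17 + 1)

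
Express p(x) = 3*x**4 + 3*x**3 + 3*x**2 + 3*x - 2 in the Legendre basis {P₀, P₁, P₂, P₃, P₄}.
(-2/5)P₀ + (24/5)P₁ + (26/7)P₂ + (6/5)P₃ + (24/35)P₄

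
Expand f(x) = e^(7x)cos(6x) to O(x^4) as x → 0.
1 + 7*x + 13*x**2/2 - 413*x**3/6 + O(x**4)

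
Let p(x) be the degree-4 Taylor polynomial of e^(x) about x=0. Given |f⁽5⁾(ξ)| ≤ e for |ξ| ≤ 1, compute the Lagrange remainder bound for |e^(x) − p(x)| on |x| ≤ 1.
e/120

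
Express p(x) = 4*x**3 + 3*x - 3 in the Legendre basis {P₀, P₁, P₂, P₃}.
(-3)P₀ + (27/5)P₁ + (8/5)P₃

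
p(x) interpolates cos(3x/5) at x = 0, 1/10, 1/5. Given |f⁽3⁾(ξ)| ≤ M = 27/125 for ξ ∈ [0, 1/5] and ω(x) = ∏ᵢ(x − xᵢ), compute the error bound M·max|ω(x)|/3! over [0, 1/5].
sqrt(3)/125000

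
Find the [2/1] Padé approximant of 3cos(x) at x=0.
3 - 3*x**2/2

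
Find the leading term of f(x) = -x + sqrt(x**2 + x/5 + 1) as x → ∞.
1/10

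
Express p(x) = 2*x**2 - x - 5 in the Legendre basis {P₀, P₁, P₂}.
(-13/3)P₀ - P₁ + (4/3)P₂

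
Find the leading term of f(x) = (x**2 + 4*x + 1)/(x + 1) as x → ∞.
x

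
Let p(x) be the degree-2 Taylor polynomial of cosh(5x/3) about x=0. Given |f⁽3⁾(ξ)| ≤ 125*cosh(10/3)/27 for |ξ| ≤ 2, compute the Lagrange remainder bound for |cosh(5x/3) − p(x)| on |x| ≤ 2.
500*cosh(10/3)/81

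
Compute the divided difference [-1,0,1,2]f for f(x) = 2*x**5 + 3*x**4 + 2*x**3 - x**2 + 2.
18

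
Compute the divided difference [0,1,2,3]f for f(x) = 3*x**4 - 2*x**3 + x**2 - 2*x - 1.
16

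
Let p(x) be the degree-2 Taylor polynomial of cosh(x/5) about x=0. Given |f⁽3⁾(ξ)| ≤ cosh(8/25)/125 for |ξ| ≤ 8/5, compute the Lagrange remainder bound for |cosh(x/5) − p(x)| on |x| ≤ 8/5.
256*cosh(8/25)/46875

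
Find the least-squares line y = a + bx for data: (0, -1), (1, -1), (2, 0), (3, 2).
a = -3/2, b = 1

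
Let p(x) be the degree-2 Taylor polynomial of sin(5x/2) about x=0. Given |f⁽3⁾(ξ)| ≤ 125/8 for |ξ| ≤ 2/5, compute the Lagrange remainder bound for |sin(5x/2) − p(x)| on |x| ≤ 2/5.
1/6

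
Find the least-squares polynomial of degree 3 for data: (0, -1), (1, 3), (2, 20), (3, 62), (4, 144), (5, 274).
-113/126 + (767/756)x + (155/252)x² + (55/27)x³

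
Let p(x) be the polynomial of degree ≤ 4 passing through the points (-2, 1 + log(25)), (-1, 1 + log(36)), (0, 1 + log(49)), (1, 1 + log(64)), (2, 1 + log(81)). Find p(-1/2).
1 + log(21*3**(1/32)*5**(59/64)*7**(13/32)/5)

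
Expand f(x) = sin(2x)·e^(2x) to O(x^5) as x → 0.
2*x + 4*x**2 + 8*x**3/3 + O(x**5)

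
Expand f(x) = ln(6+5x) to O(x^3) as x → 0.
log(6) + 5*x/6 - 25*x**2/72 + O(x**3)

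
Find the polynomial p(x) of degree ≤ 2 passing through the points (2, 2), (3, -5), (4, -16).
-2*x**2 + 3*x + 4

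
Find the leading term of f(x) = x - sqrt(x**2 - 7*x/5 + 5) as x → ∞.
7/10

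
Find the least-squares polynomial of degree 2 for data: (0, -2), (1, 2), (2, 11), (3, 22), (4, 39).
-2 + (11/5)x + (2)x²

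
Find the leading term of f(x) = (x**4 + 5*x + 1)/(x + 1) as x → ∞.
x**3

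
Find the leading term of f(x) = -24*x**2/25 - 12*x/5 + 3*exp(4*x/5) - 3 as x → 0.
32*x**3/125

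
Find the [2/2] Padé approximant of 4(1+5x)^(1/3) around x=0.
(700*x**2/27 + 70*x/3 + 4)/(125*x**2/54 + 25*x/6 + 1)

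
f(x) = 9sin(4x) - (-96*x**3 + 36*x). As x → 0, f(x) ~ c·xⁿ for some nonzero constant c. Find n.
5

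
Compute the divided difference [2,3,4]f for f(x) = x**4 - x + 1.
55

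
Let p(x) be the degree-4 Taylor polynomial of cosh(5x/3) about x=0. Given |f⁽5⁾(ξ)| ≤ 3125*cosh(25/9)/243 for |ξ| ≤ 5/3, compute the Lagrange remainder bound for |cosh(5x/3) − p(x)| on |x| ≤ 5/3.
1953125*cosh(25/9)/1417176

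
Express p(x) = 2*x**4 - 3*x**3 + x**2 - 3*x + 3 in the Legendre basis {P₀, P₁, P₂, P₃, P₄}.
(56/15)P₀ + (-24/5)P₁ + (38/21)P₂ + (-6/5)P₃ + (16/35)P₄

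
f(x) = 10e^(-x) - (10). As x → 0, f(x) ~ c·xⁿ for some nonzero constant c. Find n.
1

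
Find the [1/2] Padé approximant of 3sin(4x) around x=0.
12*x/(8*x**2/3 + 1)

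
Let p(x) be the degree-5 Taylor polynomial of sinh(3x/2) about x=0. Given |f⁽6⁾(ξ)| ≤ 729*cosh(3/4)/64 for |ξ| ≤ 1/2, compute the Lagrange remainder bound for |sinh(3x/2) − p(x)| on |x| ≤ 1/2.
81*cosh(3/4)/327680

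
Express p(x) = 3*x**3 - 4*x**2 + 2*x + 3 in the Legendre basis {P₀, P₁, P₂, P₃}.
(5/3)P₀ + (19/5)P₁ + (-8/3)P₂ + (6/5)P₃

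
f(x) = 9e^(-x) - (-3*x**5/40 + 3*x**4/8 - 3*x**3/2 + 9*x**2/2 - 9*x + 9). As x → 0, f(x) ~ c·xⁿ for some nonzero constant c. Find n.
6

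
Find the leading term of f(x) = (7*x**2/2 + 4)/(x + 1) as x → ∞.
7*x/2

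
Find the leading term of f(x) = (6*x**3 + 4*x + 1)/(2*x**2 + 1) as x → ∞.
3*x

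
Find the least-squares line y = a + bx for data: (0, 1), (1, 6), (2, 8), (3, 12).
a = 3/2, b = 7/2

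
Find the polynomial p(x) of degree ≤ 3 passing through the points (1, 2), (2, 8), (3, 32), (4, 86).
2*x**3 - 3*x**2 + x + 2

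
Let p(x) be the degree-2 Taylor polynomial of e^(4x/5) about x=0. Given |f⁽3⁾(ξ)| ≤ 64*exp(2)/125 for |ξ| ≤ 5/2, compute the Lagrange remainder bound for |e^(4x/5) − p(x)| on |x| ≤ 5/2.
4*exp(2)/3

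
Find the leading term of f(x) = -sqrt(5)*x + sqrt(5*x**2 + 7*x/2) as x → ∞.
7*sqrt(5)/20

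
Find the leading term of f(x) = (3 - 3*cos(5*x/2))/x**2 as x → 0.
75/8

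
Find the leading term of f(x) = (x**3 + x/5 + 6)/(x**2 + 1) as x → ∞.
x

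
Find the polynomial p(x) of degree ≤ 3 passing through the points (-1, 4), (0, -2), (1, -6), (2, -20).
-2*x**3 + x**2 - 3*x - 2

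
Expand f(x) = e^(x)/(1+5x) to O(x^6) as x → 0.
1 - 4*x + 41*x**2/2 - 307*x**3/3 + 12281*x**4/24 - 38378*x**5/15 + O(x**6)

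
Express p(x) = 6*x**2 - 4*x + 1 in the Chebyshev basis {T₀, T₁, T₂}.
(4)T₀ + (-4)T₁ + (3)T₂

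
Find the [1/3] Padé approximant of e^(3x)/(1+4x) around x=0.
(13*x/12 + 1)/(43*x**3/8 - 77*x**2/12 + 25*x/12 + 1)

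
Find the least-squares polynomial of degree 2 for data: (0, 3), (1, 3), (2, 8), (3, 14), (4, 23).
19/7 + (-23/70)x + (19/14)x²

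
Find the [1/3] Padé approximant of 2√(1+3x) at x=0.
(21*x/4 + 2)/(27*x**3/64 - 9*x**2/16 + 9*x/8 + 1)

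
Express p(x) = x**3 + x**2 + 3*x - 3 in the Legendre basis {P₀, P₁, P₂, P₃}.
(-8/3)P₀ + (18/5)P₁ + (2/3)P₂ + (2/5)P₃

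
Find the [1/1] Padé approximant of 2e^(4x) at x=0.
(4*x + 2)/(1 - 2*x)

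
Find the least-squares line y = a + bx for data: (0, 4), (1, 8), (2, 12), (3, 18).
a = 18/5, b = 23/5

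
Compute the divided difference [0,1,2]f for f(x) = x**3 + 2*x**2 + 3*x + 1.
5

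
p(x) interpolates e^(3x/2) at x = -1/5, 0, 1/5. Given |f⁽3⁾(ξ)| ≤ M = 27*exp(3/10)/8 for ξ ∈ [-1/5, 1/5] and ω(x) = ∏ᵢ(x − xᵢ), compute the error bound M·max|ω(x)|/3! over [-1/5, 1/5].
sqrt(3)*exp(3/10)/1000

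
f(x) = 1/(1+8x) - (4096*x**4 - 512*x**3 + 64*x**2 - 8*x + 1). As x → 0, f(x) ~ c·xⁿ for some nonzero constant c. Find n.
5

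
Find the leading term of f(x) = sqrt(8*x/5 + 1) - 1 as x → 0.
4*x/5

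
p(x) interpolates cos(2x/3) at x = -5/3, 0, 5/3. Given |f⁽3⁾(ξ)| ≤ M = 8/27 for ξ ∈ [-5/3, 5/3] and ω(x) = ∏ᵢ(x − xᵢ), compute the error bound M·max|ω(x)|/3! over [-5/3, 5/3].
1000*sqrt(3)/19683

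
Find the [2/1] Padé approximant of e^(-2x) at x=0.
(2*x**2/3 - 4*x/3 + 1)/(2*x/3 + 1)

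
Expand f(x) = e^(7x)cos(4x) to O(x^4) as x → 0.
1 + 7*x + 33*x**2/2 + 7*x**3/6 + O(x**4)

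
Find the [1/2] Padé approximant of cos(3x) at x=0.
1/(9*x**2/2 + 1)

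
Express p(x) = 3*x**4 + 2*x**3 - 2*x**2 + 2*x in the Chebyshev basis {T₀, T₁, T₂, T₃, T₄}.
(1/8)T₀ + (7/2)T₁ + (1/2)T₂ + (1/2)T₃ + (3/8)T₄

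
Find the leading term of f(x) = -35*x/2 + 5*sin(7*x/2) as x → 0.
-1715*x**3/48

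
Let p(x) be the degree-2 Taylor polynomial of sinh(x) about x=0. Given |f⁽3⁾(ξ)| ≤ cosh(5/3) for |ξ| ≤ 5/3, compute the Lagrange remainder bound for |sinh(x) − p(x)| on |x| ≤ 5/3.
125*cosh(5/3)/162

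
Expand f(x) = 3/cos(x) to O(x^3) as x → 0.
3 + 3*x**2/2 + O(x**3)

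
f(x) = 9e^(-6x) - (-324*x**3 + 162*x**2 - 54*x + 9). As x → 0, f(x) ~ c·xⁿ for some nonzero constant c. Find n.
4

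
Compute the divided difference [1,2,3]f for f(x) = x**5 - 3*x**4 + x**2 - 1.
16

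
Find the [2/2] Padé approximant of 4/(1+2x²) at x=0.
4/(2*x**2 + 1)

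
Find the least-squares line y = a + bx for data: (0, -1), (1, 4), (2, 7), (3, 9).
a = -1/5, b = 33/10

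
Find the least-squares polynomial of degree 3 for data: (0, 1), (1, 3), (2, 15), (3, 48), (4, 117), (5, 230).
67/63 + (299/378)x + (-239/252)x² + (215/108)x³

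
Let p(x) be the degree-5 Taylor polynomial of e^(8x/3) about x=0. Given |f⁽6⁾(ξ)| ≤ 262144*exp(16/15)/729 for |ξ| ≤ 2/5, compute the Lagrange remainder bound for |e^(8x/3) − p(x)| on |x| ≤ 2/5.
1048576*exp(16/15)/512578125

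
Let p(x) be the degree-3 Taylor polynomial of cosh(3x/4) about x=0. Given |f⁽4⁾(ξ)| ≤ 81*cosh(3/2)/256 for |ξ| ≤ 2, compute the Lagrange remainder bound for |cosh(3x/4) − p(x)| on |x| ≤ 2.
27*cosh(3/2)/128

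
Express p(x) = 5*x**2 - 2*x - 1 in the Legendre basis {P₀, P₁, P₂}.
(2/3)P₀ + (-2)P₁ + (10/3)P₂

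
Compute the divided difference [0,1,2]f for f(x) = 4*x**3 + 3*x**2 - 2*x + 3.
15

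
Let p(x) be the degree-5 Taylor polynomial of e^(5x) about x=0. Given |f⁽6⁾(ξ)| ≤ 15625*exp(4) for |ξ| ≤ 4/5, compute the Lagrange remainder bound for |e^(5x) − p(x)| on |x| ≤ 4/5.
256*exp(4)/45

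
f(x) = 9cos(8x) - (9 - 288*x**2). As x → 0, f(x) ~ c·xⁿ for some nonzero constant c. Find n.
4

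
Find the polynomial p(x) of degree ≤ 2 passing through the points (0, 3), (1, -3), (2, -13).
-2*x**2 - 4*x + 3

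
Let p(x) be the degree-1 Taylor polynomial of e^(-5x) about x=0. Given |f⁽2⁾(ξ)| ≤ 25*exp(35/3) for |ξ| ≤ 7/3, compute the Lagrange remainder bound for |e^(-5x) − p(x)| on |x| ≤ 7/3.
1225*exp(35/3)/18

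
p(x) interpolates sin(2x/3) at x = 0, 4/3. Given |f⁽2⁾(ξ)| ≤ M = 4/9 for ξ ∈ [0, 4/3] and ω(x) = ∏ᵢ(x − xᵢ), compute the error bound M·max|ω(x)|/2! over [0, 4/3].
8/81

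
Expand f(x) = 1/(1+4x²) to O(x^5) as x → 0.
1 - 4*x**2 + 16*x**4 + O(x**5)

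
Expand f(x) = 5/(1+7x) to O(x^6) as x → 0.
5 - 35*x + 245*x**2 - 1715*x**3 + 12005*x**4 - 84035*x**5 + O(x**6)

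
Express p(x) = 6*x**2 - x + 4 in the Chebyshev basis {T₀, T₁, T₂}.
(7)T₀ - T₁ + (3)T₂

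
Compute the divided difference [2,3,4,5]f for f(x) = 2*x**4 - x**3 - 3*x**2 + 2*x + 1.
27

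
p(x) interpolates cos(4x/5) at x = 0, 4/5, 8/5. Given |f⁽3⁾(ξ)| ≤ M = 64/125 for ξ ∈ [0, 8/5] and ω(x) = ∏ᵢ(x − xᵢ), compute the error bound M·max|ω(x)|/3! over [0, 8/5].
4096*sqrt(3)/421875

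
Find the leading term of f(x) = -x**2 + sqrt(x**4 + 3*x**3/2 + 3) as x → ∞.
3*x/4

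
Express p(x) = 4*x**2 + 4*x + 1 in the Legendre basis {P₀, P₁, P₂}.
(7/3)P₀ + (4)P₁ + (8/3)P₂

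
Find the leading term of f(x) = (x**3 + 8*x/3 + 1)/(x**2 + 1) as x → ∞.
x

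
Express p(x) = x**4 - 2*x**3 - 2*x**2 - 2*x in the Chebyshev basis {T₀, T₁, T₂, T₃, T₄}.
(-5/8)T₀ + (-7/2)T₁ + (-1/2)T₂ + (-1/2)T₃ + (1/8)T₄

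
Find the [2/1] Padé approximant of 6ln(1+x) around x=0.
x*(x + 6)/(2*x/3 + 1)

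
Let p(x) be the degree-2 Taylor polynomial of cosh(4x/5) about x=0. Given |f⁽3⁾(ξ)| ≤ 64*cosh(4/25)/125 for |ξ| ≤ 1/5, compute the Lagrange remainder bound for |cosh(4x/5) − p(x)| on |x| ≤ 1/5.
32*cosh(4/25)/46875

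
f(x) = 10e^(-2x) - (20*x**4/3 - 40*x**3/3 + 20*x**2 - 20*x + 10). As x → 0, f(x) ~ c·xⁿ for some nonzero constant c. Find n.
5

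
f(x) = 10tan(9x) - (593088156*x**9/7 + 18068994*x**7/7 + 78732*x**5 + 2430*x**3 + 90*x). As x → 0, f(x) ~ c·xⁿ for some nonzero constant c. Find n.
11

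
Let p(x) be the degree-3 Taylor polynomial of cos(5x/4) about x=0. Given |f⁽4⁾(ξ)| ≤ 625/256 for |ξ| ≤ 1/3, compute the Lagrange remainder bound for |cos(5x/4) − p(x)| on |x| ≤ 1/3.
625/497664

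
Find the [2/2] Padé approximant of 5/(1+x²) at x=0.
5/(x**2 + 1)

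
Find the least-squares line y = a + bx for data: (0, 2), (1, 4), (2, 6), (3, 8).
a = 2, b = 2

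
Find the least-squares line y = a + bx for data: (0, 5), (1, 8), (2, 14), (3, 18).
a = 9/2, b = 9/2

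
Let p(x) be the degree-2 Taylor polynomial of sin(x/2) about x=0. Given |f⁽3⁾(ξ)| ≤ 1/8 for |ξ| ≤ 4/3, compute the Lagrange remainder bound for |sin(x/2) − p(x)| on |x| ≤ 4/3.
4/81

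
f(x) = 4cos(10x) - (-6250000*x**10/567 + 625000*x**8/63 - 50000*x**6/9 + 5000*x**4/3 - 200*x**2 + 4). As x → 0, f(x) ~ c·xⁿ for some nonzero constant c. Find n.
12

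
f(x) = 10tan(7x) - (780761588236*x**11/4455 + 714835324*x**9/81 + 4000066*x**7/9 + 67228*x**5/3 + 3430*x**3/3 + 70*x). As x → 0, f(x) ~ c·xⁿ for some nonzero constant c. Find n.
13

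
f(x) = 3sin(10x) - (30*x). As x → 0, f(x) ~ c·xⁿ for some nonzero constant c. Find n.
3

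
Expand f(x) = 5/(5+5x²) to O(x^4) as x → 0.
1 - x**2 + O(x**4)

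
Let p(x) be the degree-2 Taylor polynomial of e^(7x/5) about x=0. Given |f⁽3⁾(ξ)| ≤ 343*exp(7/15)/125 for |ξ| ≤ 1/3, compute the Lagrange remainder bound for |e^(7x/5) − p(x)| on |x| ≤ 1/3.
343*exp(7/15)/20250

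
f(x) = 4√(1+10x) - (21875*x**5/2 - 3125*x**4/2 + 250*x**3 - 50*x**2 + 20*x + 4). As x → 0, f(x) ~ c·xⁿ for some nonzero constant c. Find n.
6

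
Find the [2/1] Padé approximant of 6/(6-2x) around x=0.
1/(1 - x/3)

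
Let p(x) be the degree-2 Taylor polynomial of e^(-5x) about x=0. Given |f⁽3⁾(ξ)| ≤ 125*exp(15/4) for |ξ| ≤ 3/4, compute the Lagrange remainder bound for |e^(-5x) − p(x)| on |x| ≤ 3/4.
1125*exp(15/4)/128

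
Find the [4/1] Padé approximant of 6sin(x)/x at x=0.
x**4/20 - x**2 + 6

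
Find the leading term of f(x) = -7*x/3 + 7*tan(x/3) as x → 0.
7*x**3/81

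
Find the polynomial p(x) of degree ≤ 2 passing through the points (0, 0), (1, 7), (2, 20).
3*x**2 + 4*x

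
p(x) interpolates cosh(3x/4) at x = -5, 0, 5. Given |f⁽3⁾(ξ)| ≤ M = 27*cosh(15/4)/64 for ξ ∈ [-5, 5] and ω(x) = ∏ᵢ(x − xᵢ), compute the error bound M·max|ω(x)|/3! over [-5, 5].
125*sqrt(3)*cosh(15/4)/64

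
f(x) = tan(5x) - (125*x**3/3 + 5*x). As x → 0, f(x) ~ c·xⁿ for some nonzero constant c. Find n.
5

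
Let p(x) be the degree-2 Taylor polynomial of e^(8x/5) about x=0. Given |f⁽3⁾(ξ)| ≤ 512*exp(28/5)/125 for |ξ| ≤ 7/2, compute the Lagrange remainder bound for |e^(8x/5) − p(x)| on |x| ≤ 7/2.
10976*exp(28/5)/375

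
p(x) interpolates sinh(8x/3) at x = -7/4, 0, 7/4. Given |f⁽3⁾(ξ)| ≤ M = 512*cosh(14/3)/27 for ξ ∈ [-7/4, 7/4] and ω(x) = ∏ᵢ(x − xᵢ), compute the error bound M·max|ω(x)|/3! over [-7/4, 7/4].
2744*sqrt(3)*cosh(14/3)/729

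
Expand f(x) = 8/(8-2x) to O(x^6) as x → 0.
1 + x/4 + x**2/16 + x**3/64 + x**4/256 + x**5/1024 + O(x**6)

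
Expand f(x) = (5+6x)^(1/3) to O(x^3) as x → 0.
5**(1/3) + 2*5**(1/3)*x/5 - 4*5**(1/3)*x**2/25 + O(x**3)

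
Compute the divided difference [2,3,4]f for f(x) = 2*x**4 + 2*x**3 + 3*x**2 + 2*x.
131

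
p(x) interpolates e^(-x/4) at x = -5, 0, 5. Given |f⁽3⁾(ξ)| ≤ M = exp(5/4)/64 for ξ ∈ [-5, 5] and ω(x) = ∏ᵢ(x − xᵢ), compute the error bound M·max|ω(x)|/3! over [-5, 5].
125*sqrt(3)*exp(5/4)/1728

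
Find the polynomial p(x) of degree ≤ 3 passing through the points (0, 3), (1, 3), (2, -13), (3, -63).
-3*x**3 + x**2 + 2*x + 3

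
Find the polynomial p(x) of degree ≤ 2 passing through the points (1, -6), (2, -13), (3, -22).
-x**2 - 4*x - 1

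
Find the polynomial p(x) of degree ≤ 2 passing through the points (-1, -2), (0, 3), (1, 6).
-x**2 + 4*x + 3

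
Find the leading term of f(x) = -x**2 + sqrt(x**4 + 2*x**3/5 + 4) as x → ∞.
x/5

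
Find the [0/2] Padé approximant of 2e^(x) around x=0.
2/(x**2/2 - x + 1)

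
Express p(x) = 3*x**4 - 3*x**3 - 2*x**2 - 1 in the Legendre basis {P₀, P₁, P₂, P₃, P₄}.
(-16/15)P₀ + (-9/5)P₁ + (8/21)P₂ + (-6/5)P₃ + (24/35)P₄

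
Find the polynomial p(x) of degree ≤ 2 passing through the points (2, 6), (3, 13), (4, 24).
2*x**2 - 3*x + 4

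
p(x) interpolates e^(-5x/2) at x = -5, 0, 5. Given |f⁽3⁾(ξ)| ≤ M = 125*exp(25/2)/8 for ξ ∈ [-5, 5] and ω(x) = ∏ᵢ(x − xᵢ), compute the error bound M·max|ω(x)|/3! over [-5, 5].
15625*sqrt(3)*exp(25/2)/216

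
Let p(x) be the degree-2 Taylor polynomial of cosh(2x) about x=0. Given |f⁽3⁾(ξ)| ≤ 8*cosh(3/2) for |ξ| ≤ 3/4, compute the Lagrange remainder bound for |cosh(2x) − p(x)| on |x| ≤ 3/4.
9*cosh(3/2)/16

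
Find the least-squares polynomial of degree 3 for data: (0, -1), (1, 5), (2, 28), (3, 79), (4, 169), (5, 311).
-67/63 + (691/378)x + (313/126)x² + (52/27)x³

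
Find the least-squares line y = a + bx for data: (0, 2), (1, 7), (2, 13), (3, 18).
a = 19/10, b = 27/5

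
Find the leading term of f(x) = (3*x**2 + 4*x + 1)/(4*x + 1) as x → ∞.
3*x/4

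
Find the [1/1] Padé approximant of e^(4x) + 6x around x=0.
(46*x/5 + 1)/(1 - 4*x/5)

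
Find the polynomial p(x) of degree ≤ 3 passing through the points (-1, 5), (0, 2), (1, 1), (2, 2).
x**2 - 2*x + 2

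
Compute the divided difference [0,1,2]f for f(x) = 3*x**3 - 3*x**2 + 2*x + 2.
6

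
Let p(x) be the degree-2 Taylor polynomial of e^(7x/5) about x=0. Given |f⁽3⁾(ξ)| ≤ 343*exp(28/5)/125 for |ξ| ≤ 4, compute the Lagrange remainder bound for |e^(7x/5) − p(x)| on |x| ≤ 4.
10976*exp(28/5)/375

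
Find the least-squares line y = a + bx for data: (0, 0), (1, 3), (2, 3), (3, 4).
a = 7/10, b = 6/5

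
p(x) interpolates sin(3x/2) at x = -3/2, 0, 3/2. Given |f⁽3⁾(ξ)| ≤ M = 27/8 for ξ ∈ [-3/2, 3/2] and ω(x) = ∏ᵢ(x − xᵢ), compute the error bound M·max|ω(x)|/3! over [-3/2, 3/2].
27*sqrt(3)/64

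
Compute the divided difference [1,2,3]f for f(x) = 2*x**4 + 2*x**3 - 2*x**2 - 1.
60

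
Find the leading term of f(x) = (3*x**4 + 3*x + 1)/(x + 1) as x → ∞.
3*x**3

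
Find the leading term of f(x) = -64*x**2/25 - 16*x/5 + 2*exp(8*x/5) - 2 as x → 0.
512*x**3/375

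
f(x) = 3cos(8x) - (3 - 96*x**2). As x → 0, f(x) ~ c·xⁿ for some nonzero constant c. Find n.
4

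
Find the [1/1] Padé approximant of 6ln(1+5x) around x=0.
30*x/(5*x/2 + 1)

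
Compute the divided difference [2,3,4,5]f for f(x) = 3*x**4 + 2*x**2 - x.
42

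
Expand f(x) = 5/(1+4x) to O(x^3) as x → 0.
5 - 20*x + 80*x**2 + O(x**3)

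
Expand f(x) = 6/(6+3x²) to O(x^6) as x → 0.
1 - x**2/2 + x**4/4 + O(x**6)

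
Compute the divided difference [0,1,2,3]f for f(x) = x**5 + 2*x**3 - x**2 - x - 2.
27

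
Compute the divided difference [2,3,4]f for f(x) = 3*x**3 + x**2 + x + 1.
28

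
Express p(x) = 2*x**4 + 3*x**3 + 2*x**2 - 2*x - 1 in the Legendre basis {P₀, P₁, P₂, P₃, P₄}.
(1/15)P₀ + (-1/5)P₁ + (52/21)P₂ + (6/5)P₃ + (16/35)P₄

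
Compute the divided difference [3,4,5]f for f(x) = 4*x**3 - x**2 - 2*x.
47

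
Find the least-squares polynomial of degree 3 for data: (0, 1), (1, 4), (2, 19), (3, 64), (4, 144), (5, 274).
151/126 + (-175/108)x + (110/63)x² + (205/108)x³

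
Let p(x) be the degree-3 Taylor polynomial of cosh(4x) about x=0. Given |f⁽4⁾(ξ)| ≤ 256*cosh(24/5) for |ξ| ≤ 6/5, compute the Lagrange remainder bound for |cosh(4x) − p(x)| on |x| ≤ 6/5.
13824*cosh(24/5)/625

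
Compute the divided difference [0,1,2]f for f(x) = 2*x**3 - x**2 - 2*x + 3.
5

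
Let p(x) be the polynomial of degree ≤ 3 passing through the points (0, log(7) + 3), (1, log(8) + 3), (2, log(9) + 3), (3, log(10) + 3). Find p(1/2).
log(4*2**(7/8)*3**(3/8)*5**(1/16)*7**(5/16)/3) + 3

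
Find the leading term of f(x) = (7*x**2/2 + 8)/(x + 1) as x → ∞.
7*x/2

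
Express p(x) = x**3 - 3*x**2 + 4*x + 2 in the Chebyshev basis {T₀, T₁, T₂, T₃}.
(1/2)T₀ + (19/4)T₁ + (-3/2)T₂ + (1/4)T₃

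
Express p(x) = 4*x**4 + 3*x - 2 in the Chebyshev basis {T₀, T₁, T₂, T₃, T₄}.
(-1/2)T₀ + (3)T₁ + (2)T₂ + (1/2)T₄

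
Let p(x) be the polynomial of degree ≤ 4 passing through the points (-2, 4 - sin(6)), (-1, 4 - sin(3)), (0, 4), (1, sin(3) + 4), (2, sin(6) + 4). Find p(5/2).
35*sin(6)/16 - 15*sin(3)/8 + 4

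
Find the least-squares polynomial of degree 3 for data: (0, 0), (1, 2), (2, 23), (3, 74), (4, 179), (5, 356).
-41/126 + (1595/756)x + (-16/9)x² + (337/108)x³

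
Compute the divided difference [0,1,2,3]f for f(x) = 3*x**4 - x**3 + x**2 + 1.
17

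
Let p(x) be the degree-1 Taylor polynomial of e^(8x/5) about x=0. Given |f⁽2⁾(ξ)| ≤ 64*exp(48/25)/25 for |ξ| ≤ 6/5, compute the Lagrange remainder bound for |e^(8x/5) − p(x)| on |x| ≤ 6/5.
1152*exp(48/25)/625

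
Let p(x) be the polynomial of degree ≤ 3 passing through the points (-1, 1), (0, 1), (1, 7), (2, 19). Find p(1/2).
13/4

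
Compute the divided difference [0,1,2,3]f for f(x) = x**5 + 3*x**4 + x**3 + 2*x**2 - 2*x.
44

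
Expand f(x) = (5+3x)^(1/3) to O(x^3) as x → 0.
5**(1/3) + 5**(1/3)*x/5 - 5**(1/3)*x**2/25 + O(x**3)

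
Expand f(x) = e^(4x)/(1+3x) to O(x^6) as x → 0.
1 + x + 5*x**2 - 13*x**3/3 + 71*x**4/3 - 937*x**5/15 + O(x**6)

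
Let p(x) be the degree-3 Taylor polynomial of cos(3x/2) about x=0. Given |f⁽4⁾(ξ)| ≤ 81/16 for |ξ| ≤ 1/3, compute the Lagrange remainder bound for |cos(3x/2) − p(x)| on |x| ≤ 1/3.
1/384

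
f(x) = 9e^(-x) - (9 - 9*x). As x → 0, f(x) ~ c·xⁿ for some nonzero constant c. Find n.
2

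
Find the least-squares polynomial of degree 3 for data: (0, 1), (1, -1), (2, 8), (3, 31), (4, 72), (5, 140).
101/126 + (-3203/756)x + (541/252)x² + (23/27)x³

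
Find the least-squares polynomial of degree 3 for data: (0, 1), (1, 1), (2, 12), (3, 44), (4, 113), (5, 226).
22/21 + (-187/126)x + (-47/84)x² + (71/36)x³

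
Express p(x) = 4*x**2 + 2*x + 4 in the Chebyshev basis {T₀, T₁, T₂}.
(6)T₀ + (2)T₁ + (2)T₂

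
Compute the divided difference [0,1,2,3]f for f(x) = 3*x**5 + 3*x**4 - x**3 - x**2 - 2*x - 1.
92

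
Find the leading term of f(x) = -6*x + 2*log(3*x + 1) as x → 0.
-9*x**2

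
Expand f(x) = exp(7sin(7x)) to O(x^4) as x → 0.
1 + 49*x + 2401*x**2/2 + 19208*x**3 + O(x**4)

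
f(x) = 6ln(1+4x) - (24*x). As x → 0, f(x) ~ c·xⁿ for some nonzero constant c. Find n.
2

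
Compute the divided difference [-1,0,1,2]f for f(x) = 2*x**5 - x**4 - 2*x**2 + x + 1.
8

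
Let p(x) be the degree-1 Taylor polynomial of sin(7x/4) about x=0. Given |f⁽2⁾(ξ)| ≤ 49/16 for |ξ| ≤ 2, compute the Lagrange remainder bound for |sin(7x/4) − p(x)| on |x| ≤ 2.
49/8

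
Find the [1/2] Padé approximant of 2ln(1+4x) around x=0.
8*x/(-4*x**2/3 + 2*x + 1)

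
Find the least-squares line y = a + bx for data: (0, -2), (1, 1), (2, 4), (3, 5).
a = -8/5, b = 12/5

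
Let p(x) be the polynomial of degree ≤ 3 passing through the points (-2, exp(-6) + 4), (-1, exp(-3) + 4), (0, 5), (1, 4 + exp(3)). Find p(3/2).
(-5 + 21*exp(3) + (29 + 35*exp(3))*exp(6))*exp(-6)/16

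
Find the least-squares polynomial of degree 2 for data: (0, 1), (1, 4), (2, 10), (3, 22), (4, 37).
38/35 + (3/7)x + (15/7)x²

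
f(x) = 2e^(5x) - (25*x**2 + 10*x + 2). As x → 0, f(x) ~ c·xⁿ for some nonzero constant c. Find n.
3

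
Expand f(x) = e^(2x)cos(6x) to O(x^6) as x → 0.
1 + 2*x - 16*x**2 - 104*x**3/3 + 56*x**4/3 + 1264*x**5/15 + O(x**6)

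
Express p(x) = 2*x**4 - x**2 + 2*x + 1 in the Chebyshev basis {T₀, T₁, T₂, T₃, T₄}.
(5/4)T₀ + (2)T₁ + (1/2)T₂ + (1/4)T₄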